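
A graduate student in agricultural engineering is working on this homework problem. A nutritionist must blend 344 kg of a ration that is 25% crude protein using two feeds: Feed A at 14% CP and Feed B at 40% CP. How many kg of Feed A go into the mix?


parts_A = CP_b - target = 40 - 25 = 15
parts_B = target - CP_a = 25 - 14 = 11
total_parts = 15 + 11 = 26
Feed A = 344 * 15 / 26 = 198.46 kg
Feed B = 344 * 11 / 26 = 145.54 kg

198.46 kg


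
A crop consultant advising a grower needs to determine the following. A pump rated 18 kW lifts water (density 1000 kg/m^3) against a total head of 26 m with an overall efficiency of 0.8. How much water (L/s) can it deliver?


Q = (P * 1000 * eta) / (rho * g * H)
  = (18 * 1000 * 0.8) / (1000 * 9.81 * 26)
  = 14400 / 255060
  = 0.05646 m^3/s = 56.46 L/s


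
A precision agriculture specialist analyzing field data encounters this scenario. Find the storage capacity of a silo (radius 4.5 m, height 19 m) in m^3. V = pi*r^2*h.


V = pi * r^2 * h
  = pi * 4.5^2 * 19
  = pi * 20.25 * 19
  = 1208.73 m^3


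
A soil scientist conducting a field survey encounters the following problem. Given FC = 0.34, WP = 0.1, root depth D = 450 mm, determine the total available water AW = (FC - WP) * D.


AW = (FC - WP) * D
   = (0.34 - 0.1) * 450
   = 0.24 * 450
   = 108 mm


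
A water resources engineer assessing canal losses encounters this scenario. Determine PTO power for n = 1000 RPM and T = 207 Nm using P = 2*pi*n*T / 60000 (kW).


P = 2*pi*n*T / 60000
  = 2*pi * 1000 * 207 / 60000
  = 1300619.36 / 60000
  = 21.68 kW


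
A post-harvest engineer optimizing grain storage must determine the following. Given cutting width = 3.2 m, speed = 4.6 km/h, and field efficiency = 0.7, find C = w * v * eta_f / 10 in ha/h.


C = w * v * eta_f / 10
  = 3.2 * 4.6 * 0.7 / 10
  = 10.30 / 10
  = 1.03 ha/h


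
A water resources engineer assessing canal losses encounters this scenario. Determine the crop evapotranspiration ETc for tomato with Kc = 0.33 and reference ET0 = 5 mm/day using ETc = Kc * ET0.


ETc = Kc * ET0
    = 0.33 * 5
    = 1.65 mm/day


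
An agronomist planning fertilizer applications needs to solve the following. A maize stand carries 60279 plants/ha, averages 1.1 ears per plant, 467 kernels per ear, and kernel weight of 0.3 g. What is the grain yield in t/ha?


Y = density * ears * kernels * kw
  = 60279 * 1.1 * 467 * 0.3 g/ha
  = 9289596.69 g/ha
  = 9289.60 kg/ha = 9.29 t/ha


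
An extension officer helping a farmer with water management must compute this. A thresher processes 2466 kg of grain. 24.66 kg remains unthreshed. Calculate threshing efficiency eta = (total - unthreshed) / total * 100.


eta = (total - unthreshed) / total * 100
    = (2466 - 24.66) / 2466 * 100
    = 2441.34 / 2466 * 100
    = 99%


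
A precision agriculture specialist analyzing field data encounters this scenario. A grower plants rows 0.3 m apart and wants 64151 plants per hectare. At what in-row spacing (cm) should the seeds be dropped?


spacing = 10000 / (row_sp * density)
        = 10000 / (0.3 * 64151)
        = 10000 / 19245.30
        = 0.51961 m = 51.96 cm


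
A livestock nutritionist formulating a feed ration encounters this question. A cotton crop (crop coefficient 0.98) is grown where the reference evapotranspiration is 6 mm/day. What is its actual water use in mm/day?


ETc = Kc * ET0
    = 0.98 * 6
    = 5.88 mm/day


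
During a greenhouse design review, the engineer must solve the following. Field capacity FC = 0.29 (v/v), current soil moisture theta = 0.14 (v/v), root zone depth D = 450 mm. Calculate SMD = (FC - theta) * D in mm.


SMD = (FC - theta) * D
    = (0.29 - 0.14) * 450
    = 0.150 * 450
    = 67.50 mm


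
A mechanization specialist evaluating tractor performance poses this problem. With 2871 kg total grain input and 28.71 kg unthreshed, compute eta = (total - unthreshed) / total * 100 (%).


eta = (total - unthreshed) / total * 100
    = (2871 - 28.71) / 2871 * 100
    = 2842.29 / 2871 * 100
    = 99%


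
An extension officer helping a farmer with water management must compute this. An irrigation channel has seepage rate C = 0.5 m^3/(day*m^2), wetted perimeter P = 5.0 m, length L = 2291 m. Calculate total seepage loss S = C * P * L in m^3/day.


S = C * P * L
  = 0.5 * 5.0 * 2291
  = 5727.50 m^3/day


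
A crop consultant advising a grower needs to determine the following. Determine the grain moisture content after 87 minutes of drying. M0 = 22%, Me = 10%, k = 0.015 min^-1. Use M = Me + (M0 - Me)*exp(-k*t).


M = Me + (M0 - Me) * e^(-k*t)
  = 10 + (22 - 10) * e^(-0.015*87)
  = 10 + 12 * e^(-1.305)
  = 10 + 12 * 0.27117
  = 10 + 3.2541
  = 13.25%


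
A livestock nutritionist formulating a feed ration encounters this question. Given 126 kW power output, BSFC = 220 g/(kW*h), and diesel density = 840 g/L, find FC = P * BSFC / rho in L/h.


FC = P * BSFC / rho_fuel
   = 126 * 220 / 840
   = 27720 / 840
   = 33 L/h


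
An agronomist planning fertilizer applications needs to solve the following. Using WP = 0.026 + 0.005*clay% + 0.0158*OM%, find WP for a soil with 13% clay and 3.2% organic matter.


WP = 0.026 + 0.005*13 + 0.0158*3.2
   = 0.026 + 0.0650 + 0.0506
   = 0.1416


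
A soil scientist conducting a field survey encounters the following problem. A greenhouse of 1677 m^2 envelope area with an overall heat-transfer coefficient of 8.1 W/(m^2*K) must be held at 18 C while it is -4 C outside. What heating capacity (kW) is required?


dT = 18 - (-4) = 22 K
Q = U * A * dT
  = 8.1 * 1677 * 22
  = 298841.40 W = 298.84 kW


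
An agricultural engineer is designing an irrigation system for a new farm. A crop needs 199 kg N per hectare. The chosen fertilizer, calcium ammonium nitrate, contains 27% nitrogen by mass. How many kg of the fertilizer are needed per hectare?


Rate = N_required / (N_content / 100)
     = 199 / (27 / 100)
     = 199 / 0.27
     = 737.04 kg/ha


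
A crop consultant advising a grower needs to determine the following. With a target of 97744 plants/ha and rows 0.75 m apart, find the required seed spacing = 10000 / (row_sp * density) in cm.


spacing = 10000 / (row_sp * density)
        = 10000 / (0.75 * 97744)
        = 10000 / 73308
        = 0.13641 m = 13.64 cm


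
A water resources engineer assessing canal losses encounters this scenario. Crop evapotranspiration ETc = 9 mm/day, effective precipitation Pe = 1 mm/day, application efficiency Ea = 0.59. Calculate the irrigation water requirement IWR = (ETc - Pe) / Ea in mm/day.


IWR = (ETc - Pe) / Ea
    = (9 - 1) / 0.59
    = 8 / 0.59
    = 13.56 mm/day


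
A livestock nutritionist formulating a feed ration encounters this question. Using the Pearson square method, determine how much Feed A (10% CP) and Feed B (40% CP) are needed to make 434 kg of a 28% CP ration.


parts_A = CP_b - target = 40 - 28 = 12
parts_B = target - CP_a = 28 - 10 = 18
total_parts = 12 + 18 = 30
Feed A = 434 * 12 / 30 = 173.60 kg
Feed B = 434 * 18 / 30 = 260.40 kg

173.60 kg


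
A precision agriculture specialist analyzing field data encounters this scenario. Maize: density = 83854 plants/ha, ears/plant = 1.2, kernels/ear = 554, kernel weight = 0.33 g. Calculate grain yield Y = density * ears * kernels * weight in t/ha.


Y = density * ears * kernels * kw
  = 83854 * 1.2 * 554 * 0.33 g/ha
  = 18396225.94 g/ha
  = 18396.23 kg/ha = 18.40 t/ha


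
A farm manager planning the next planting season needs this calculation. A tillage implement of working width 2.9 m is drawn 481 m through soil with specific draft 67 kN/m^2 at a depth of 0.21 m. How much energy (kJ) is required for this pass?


E = k * d * w * L
  = 67 * 0.21 * 2.9 * 481
  = 19626.24 kJ


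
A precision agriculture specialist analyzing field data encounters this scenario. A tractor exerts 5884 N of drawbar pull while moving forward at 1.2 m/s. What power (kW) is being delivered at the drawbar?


P = F * v / 1000
  = 5884 * 1.2 / 1000
  = 7060.80 / 1000
  = 7.06 kW


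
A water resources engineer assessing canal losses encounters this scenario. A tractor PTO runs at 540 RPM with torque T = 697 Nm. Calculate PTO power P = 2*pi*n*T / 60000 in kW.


P = 2*pi*n*T / 60000
  = 2*pi * 540 * 697 / 60000
  = 2364865.29 / 60000
  = 39.41 kW


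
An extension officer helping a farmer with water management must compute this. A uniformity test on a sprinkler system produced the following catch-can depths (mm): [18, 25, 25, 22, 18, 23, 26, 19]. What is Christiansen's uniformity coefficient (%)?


xbar = 176 / 8 = 22
sum|xi - xbar| = 22
CU = 100 * (1 - 22 / (8 * 22))
   = 100 * (1 - 0.1250)
   = 87.50%


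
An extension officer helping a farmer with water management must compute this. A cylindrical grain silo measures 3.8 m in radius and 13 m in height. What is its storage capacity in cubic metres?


V = pi * r^2 * h
  = pi * 3.8^2 * 13
  = pi * 14.44 * 13
  = 589.74 m^3


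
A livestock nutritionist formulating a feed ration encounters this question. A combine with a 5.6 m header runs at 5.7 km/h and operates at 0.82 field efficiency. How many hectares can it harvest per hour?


C = w * v * eta_f / 10
  = 5.6 * 5.7 * 0.82 / 10
  = 26.17 / 10
  = 2.62 ha/h


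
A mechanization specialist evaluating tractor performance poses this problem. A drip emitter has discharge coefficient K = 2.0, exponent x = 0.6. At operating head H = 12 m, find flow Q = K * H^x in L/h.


Q = K * H^x
  = 2.0 * 12^0.6
  = 2.0 * 4.4413
  = 8.88 L/h


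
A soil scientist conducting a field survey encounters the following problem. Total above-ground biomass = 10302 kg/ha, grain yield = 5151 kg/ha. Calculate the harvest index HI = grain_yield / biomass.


HI = grain_yield / biomass
   = 5151 / 10302
   = 0.50


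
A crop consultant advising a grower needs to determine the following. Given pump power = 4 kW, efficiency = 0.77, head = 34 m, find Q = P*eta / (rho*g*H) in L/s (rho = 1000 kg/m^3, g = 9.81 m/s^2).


Q = (P * 1000 * eta) / (rho * g * H)
  = (4 * 1000 * 0.77) / (1000 * 9.81 * 34)
  = 3080 / 333540
  = 0.00923 m^3/s = 9.23 L/s


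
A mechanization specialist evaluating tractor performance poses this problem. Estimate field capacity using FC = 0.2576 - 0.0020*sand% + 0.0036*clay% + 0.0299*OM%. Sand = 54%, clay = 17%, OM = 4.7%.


FC = 0.2576 - 0.0020*54 + 0.0036*17 + 0.0299*4.7
   = 0.2576 - 0.1080 + 0.0612 + 0.1405
   = 0.3513


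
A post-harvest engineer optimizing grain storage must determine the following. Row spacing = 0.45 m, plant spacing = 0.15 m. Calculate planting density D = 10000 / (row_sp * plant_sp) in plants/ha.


D = 10000 / (row_sp * plant_sp)
  = 10000 / (0.45 * 0.15)
  = 10000 / 0.0675
  = 148148.15 plants/ha


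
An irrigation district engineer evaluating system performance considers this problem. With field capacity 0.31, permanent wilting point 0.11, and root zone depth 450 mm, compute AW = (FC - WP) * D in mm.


AW = (FC - WP) * D
   = (0.31 - 0.11) * 450
   = 0.20 * 450
   = 90 mm


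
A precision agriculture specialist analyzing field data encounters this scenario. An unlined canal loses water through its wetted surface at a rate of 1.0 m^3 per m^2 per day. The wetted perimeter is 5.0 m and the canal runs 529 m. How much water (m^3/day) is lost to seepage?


S = C * P * L
  = 1.0 * 5.0 * 529
  = 2645 m^3/day


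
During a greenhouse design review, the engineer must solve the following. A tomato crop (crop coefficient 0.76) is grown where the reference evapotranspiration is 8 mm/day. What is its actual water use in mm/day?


ETc = Kc * ET0
    = 0.76 * 8
    = 6.08 mm/day


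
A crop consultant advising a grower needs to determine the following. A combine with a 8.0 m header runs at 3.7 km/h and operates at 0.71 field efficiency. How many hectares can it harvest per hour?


C = w * v * eta_f / 10
  = 8.0 * 3.7 * 0.71 / 10
  = 21.02 / 10
  = 2.10 ha/h


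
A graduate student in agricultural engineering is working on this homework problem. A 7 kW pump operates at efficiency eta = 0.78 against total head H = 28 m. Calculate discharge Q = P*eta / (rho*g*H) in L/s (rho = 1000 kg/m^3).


Q = (P * 1000 * eta) / (rho * g * H)
  = (7 * 1000 * 0.78) / (1000 * 9.81 * 28)
  = 5460 / 274680
  = 0.01988 m^3/s = 19.88 L/s


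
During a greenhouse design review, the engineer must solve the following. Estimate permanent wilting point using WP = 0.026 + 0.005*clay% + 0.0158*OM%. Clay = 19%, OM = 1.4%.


WP = 0.026 + 0.005*19 + 0.0158*1.4
   = 0.026 + 0.0950 + 0.0221
   = 0.1431


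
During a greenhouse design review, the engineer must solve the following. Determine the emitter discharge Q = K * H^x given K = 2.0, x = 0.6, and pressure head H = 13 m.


Q = K * H^x
  = 2.0 * 13^0.6
  = 2.0 * 4.6598
  = 9.32 L/h


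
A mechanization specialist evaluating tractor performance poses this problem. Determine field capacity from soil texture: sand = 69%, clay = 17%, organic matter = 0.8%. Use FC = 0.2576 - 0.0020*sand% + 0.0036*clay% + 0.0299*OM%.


FC = 0.2576 - 0.0020*69 + 0.0036*17 + 0.0299*0.8
   = 0.2576 - 0.1380 + 0.0612 + 0.0239
   = 0.2047


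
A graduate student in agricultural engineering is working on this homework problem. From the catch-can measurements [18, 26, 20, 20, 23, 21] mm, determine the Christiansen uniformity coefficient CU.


xbar = 128 / 6 = 21.333
sum|xi - xbar| = 12.667
CU = 100 * (1 - 12.667 / (6 * 21.333))
   = 100 * (1 - 0.0990)
   = 90.10%


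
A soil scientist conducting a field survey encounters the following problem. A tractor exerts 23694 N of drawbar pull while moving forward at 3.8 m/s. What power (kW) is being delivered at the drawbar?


P = F * v / 1000
  = 23694 * 3.8 / 1000
  = 90037.20 / 1000
  = 90.04 kW


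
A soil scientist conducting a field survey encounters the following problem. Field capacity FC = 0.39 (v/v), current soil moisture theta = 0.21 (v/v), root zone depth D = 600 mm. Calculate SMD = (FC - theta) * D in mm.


SMD = (FC - theta) * D
    = (0.39 - 0.21) * 600
    = 0.180 * 600
    = 108 mm


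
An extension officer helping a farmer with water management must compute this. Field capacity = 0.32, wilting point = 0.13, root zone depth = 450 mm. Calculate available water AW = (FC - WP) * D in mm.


AW = (FC - WP) * D
   = (0.32 - 0.13) * 450
   = 0.19 * 450
   = 85.50 mm


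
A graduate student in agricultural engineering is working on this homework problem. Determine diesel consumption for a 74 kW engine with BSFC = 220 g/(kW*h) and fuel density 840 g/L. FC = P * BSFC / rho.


FC = P * BSFC / rho_fuel
   = 74 * 220 / 840
   = 16280 / 840
   = 19.38 L/h


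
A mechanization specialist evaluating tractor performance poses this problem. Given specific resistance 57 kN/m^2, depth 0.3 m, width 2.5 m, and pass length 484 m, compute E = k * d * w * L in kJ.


E = k * d * w * L
  = 57 * 0.3 * 2.5 * 484
  = 20691 kJ


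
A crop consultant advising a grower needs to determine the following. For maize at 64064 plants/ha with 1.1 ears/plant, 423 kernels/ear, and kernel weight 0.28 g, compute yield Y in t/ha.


Y = density * ears * kernels * kw
  = 64064 * 1.1 * 423 * 0.28 g/ha
  = 8346514.18 g/ha
  = 8346.51 kg/ha = 8.35 t/ha


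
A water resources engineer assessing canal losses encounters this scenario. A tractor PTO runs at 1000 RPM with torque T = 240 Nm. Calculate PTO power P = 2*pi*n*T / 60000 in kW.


P = 2*pi*n*T / 60000
  = 2*pi * 1000 * 240 / 60000
  = 1507964.47 / 60000
  = 25.13 kW


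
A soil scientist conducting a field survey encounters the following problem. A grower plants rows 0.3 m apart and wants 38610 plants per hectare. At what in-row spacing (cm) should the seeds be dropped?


spacing = 10000 / (row_sp * density)
        = 10000 / (0.3 * 38610)
        = 10000 / 11583
        = 0.86333 m = 86.33 cm


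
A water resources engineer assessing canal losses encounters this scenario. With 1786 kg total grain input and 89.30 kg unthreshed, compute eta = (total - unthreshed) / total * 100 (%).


eta = (total - unthreshed) / total * 100
    = (1786 - 89.30) / 1786 * 100
    = 1696.70 / 1786 * 100
    = 95%


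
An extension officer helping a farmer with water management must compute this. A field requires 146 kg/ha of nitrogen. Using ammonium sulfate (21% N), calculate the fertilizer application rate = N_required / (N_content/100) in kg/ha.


Rate = N_required / (N_content / 100)
     = 146 / (21 / 100)
     = 146 / 0.21
     = 695.24 kg/ha


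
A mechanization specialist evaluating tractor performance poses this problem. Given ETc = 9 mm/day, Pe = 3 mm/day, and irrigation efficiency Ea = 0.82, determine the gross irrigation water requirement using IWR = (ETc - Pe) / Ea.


IWR = (ETc - Pe) / Ea
    = (9 - 3) / 0.82
    = 6 / 0.82
    = 7.32 mm/day


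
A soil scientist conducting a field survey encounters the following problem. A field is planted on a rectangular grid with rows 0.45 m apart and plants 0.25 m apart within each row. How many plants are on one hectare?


D = 10000 / (row_sp * plant_sp)
  = 10000 / (0.45 * 0.25)
  = 10000 / 0.1125
  = 88888.89 plants/ha


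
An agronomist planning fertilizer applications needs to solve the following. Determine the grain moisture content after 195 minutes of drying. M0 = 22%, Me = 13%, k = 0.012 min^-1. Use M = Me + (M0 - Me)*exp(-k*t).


M = Me + (M0 - Me) * e^(-k*t)
  = 13 + (22 - 13) * e^(-0.012*195)
  = 13 + 9 * e^(-2.340)
  = 13 + 9 * 0.09633
  = 13 + 0.8669
  = 13.87%


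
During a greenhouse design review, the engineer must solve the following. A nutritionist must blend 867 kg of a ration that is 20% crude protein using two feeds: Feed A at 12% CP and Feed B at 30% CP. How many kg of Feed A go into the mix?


parts_A = CP_b - target = 30 - 20 = 10
parts_B = target - CP_a = 20 - 12 = 8
total_parts = 10 + 8 = 18
Feed A = 867 * 10 / 18 = 481.67 kg
Feed B = 867 * 8 / 18 = 385.33 kg

481.67 kg


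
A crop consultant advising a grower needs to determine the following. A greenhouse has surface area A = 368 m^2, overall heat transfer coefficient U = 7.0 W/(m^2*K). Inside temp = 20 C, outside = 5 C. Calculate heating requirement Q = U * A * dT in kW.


dT = 20 - (5) = 15 K
Q = U * A * dT
  = 7.0 * 368 * 15
  = 38640 W = 38.64 kW


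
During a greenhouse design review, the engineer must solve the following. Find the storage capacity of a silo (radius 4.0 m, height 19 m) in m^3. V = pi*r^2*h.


V = pi * r^2 * h
  = pi * 4.0^2 * 19
  = pi * 16 * 19
  = 955.04 m^3


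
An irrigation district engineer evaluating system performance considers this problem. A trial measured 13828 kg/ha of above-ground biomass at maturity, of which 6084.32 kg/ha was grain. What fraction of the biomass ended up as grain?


HI = grain_yield / biomass
   = 6084.32 / 13828
   = 0.44


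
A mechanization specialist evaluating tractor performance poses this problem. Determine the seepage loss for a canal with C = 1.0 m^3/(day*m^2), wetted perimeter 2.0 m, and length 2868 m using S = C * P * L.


S = C * P * L
  = 1.0 * 2.0 * 2868
  = 5736 m^3/day


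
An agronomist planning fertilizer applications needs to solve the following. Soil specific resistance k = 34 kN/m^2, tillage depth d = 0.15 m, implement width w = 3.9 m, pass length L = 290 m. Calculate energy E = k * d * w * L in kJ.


E = k * d * w * L
  = 34 * 0.15 * 3.9 * 290
  = 5768.10 kJ


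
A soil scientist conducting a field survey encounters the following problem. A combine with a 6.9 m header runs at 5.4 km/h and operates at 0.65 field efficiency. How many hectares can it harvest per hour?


C = w * v * eta_f / 10
  = 6.9 * 5.4 * 0.65 / 10
  = 24.22 / 10
  = 2.42 ha/h


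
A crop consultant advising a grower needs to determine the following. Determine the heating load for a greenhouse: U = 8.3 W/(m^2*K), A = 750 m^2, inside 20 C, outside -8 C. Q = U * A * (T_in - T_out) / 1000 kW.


dT = 20 - (-8) = 28 K
Q = U * A * dT
  = 8.3 * 750 * 28
  = 174300 W = 174.30 kW


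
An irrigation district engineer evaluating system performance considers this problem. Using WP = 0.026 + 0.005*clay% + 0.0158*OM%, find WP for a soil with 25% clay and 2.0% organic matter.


WP = 0.026 + 0.005*25 + 0.0158*2.0
   = 0.026 + 0.1250 + 0.0316
   = 0.1826


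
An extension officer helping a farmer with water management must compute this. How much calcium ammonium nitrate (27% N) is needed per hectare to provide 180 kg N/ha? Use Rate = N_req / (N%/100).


Rate = N_required / (N_content / 100)
     = 180 / (27 / 100)
     = 180 / 0.27
     = 666.67 kg/ha


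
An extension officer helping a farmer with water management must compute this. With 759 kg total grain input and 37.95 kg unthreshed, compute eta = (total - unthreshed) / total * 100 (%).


eta = (total - unthreshed) / total * 100
    = (759 - 37.95) / 759 * 100
    = 721.05 / 759 * 100
    = 95%


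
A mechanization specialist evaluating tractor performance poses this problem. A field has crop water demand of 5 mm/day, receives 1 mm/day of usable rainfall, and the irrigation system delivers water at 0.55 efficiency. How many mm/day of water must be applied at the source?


IWR = (ETc - Pe) / Ea
    = (5 - 1) / 0.55
    = 4 / 0.55
    = 7.27 mm/day


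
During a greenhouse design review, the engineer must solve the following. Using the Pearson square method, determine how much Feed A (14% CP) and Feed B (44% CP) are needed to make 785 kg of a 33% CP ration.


parts_A = CP_b - target = 44 - 33 = 11
parts_B = target - CP_a = 33 - 14 = 19
total_parts = 11 + 19 = 30
Feed A = 785 * 11 / 30 = 287.83 kg
Feed B = 785 * 19 / 30 = 497.17 kg

287.83 kg


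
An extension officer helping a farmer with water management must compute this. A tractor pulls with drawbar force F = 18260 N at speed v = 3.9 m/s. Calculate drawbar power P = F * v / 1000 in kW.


P = F * v / 1000
  = 18260 * 3.9 / 1000
  = 71214 / 1000
  = 71.21 kW


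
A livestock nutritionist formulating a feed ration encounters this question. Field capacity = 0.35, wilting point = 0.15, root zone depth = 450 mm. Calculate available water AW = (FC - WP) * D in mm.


AW = (FC - WP) * D
   = (0.35 - 0.15) * 450
   = 0.20 * 450
   = 90 mm


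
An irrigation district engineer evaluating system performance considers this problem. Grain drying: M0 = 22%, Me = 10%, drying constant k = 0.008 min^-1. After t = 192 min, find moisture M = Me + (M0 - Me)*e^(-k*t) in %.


M = Me + (M0 - Me) * e^(-k*t)
  = 10 + (22 - 10) * e^(-0.008*192)
  = 10 + 12 * e^(-1.536)
  = 10 + 12 * 0.21524
  = 10 + 2.5829
  = 12.58%


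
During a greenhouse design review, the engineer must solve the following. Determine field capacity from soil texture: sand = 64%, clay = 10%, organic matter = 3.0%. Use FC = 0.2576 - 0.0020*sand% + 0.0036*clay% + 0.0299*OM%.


FC = 0.2576 - 0.0020*64 + 0.0036*10 + 0.0299*3.0
   = 0.2576 - 0.1280 + 0.0360 + 0.0897
   = 0.2553


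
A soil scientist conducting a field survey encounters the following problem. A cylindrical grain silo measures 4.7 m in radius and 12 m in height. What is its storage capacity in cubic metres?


V = pi * r^2 * h
  = pi * 4.7^2 * 12
  = pi * 22.09 * 12
  = 832.77 m^3


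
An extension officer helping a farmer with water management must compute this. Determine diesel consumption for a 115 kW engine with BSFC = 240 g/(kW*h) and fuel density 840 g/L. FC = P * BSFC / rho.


FC = P * BSFC / rho_fuel
   = 115 * 240 / 840
   = 27600 / 840
   = 32.86 L/h


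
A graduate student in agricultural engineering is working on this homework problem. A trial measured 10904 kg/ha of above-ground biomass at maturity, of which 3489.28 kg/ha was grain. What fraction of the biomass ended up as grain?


HI = grain_yield / biomass
   = 3489.28 / 10904
   = 0.32


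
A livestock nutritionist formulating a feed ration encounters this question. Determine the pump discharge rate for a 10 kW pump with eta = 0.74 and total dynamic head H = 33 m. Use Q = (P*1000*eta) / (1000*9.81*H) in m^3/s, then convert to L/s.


Q = (P * 1000 * eta) / (rho * g * H)
  = (10 * 1000 * 0.74) / (1000 * 9.81 * 33)
  = 7400 / 323730
  = 0.02286 m^3/s = 22.86 L/s


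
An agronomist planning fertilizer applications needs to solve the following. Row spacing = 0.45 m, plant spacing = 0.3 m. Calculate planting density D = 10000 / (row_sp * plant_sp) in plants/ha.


D = 10000 / (row_sp * plant_sp)
  = 10000 / (0.45 * 0.3)
  = 10000 / 0.1350
  = 74074.07 plants/ha


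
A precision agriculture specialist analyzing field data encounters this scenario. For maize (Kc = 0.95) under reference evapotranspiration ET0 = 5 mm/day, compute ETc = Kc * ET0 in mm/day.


ETc = Kc * ET0
    = 0.95 * 5
    = 4.75 mm/day


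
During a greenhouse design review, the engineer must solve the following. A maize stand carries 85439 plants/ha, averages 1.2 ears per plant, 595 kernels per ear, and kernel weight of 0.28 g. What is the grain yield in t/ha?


Y = density * ears * kernels * kw
  = 85439 * 1.2 * 595 * 0.28 g/ha
  = 17080964.88 g/ha
  = 17080.96 kg/ha = 17.08 t/ha


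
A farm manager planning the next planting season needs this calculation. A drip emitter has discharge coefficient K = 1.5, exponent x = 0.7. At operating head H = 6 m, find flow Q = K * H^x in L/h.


Q = K * H^x
  = 1.5 * 6^0.7
  = 1.5 * 3.5051
  = 5.26 L/h


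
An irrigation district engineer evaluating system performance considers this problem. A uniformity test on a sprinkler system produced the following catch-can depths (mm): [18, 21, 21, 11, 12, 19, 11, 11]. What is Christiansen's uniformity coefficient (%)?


xbar = 124 / 8 = 15.500
sum|xi - xbar| = 34
CU = 100 * (1 - 34 / (8 * 15.500))
   = 100 * (1 - 0.2742)
   = 72.58%


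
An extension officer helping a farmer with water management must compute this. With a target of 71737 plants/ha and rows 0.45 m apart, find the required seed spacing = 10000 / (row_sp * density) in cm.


spacing = 10000 / (row_sp * density)
        = 10000 / (0.45 * 71737)
        = 10000 / 32281.65
        = 0.30977 m = 30.98 cm


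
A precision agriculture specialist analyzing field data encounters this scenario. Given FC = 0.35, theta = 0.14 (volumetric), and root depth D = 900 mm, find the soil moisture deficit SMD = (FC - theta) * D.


SMD = (FC - theta) * D
    = (0.35 - 0.14) * 900
    = 0.210 * 900
    = 189 mm


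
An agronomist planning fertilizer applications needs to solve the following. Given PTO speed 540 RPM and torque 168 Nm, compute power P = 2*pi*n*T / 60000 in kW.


P = 2*pi*n*T / 60000
  = 2*pi * 540 * 168 / 60000
  = 570010.57 / 60000
  = 9.50 kW


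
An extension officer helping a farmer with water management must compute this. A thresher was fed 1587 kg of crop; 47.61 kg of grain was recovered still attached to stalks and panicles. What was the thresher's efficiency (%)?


eta = (total - unthreshed) / total * 100
    = (1587 - 47.61) / 1587 * 100
    = 1539.39 / 1587 * 100
    = 97%


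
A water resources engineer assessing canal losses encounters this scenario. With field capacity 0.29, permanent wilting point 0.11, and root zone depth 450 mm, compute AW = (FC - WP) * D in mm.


AW = (FC - WP) * D
   = (0.29 - 0.11) * 450
   = 0.18 * 450
   = 81 mm


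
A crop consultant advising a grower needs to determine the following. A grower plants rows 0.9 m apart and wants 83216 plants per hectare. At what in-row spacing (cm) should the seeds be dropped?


spacing = 10000 / (row_sp * density)
        = 10000 / (0.9 * 83216)
        = 10000 / 74894.40
        = 0.13352 m = 13.35 cm


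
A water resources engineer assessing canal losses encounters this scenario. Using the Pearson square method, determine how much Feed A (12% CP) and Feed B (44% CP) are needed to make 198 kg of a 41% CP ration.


parts_A = CP_b - target = 44 - 41 = 3
parts_B = target - CP_a = 41 - 12 = 29
total_parts = 3 + 29 = 32
Feed A = 198 * 3 / 32 = 18.56 kg
Feed B = 198 * 29 / 32 = 179.44 kg

18.56 kg


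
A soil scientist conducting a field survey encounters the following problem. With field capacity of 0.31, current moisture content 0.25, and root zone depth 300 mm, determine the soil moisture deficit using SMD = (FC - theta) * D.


SMD = (FC - theta) * D
    = (0.31 - 0.25) * 300
    = 0.060 * 300
    = 18 mm


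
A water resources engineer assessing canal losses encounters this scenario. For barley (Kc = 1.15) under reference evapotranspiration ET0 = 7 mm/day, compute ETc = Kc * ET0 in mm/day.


ETc = Kc * ET0
    = 1.15 * 7
    = 8.05 mm/day


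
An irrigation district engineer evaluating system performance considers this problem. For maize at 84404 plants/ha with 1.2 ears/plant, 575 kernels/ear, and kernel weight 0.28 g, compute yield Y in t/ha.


Y = density * ears * kernels * kw
  = 84404 * 1.2 * 575 * 0.28 g/ha
  = 16306852.80 g/ha
  = 16306.85 kg/ha = 16.31 t/ha


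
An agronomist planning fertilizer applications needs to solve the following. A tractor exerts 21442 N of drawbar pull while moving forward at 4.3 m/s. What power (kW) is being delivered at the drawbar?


P = F * v / 1000
  = 21442 * 4.3 / 1000
  = 92200.60 / 1000
  = 92.20 kW


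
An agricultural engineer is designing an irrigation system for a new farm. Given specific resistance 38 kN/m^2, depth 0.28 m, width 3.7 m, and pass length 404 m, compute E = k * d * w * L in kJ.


E = k * d * w * L
  = 38 * 0.28 * 3.7 * 404
  = 15904.67 kJ


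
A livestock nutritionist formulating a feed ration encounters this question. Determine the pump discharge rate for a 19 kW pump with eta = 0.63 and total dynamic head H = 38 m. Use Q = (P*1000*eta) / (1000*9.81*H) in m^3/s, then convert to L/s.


Q = (P * 1000 * eta) / (rho * g * H)
  = (19 * 1000 * 0.63) / (1000 * 9.81 * 38)
  = 11970 / 372780
  = 0.03211 m^3/s = 32.11 L/s


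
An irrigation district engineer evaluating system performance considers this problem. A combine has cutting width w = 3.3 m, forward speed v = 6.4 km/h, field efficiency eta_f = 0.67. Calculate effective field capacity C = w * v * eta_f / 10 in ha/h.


C = w * v * eta_f / 10
  = 3.3 * 6.4 * 0.67 / 10
  = 14.15 / 10
  = 1.42 ha/h


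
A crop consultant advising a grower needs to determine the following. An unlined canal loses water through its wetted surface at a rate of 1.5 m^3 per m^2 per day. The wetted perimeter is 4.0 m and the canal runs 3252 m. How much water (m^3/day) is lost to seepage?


S = C * P * L
  = 1.5 * 4.0 * 3252
  = 19512 m^3/day


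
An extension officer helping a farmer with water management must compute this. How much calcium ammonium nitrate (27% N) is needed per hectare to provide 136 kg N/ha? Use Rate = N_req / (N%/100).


Rate = N_required / (N_content / 100)
     = 136 / (27 / 100)
     = 136 / 0.27
     = 503.70 kg/ha


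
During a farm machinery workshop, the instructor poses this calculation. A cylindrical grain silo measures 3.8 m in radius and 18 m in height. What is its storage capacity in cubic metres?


V = pi * r^2 * h
  = pi * 3.8^2 * 18
  = pi * 14.44 * 18
  = 816.56 m^3


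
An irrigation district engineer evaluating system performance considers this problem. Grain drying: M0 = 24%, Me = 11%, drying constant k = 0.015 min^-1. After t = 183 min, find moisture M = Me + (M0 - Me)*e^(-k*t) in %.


M = Me + (M0 - Me) * e^(-k*t)
  = 11 + (24 - 11) * e^(-0.015*183)
  = 11 + 13 * e^(-2.745)
  = 11 + 13 * 0.06425
  = 11 + 0.8352
  = 11.84%


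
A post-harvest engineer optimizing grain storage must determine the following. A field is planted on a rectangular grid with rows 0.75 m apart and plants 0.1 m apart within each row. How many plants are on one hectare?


D = 10000 / (row_sp * plant_sp)
  = 10000 / (0.75 * 0.1)
  = 10000 / 0.0750
  = 133333.33 plants/ha


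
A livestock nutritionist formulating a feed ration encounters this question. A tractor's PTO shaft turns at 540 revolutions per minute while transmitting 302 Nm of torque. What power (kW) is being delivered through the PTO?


P = 2*pi*n*T / 60000
  = 2*pi * 540 * 302 / 60000
  = 1024661.86 / 60000
  = 17.08 kW


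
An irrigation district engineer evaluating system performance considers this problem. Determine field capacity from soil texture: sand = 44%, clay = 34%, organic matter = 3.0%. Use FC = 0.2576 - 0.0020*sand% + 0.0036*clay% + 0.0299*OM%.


FC = 0.2576 - 0.0020*44 + 0.0036*34 + 0.0299*3.0
   = 0.2576 - 0.0880 + 0.1224 + 0.0897
   = 0.3817


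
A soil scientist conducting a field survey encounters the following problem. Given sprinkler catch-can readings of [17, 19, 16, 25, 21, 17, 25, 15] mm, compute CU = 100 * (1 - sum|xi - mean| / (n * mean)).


xbar = 155 / 8 = 19.375
sum|xi - xbar| = 25.750
CU = 100 * (1 - 25.750 / (8 * 19.375))
   = 100 * (1 - 0.1661)
   = 83.39%


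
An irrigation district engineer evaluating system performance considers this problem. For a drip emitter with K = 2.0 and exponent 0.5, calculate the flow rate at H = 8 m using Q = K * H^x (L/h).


Q = K * H^x
  = 2.0 * 8^0.5
  = 2.0 * 2.8284
  = 5.66 L/h


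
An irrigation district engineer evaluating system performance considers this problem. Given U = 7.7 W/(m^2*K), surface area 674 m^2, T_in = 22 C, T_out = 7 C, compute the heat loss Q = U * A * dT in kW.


dT = 22 - (7) = 15 K
Q = U * A * dT
  = 7.7 * 674 * 15
  = 77847 W = 77.85 kW


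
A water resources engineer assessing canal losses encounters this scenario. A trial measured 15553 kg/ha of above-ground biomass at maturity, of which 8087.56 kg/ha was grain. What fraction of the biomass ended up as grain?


HI = grain_yield / biomass
   = 8087.56 / 15553
   = 0.52


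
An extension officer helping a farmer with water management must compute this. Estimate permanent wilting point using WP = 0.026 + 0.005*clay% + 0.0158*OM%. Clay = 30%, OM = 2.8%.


WP = 0.026 + 0.005*30 + 0.0158*2.8
   = 0.026 + 0.1500 + 0.0442
   = 0.2202


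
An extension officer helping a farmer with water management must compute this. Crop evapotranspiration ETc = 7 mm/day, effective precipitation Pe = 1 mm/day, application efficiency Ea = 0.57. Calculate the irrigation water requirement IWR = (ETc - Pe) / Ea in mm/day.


IWR = (ETc - Pe) / Ea
    = (7 - 1) / 0.57
    = 6 / 0.57
    = 10.53 mm/day


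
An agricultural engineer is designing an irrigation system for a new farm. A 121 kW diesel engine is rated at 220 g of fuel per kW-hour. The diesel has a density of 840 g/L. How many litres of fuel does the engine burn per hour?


FC = P * BSFC / rho_fuel
   = 121 * 220 / 840
   = 26620 / 840
   = 31.69 L/h


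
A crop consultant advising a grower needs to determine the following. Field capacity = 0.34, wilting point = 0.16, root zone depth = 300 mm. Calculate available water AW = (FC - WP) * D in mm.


AW = (FC - WP) * D
   = (0.34 - 0.16) * 300
   = 0.18 * 300
   = 54 mm


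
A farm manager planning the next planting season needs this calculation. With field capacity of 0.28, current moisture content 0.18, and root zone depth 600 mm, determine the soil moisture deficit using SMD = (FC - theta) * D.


SMD = (FC - theta) * D
    = (0.28 - 0.18) * 600
    = 0.100 * 600
    = 60 mm


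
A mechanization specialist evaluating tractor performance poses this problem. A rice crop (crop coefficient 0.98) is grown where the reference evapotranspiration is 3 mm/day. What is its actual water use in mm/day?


ETc = Kc * ET0
    = 0.98 * 3
    = 2.94 mm/day


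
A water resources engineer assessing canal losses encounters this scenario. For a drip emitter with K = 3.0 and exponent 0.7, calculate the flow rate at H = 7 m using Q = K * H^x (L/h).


Q = K * H^x
  = 3.0 * 7^0.7
  = 3.0 * 3.9045
  = 11.71 L/h


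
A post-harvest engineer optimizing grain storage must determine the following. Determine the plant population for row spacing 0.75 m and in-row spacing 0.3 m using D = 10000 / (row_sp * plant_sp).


D = 10000 / (row_sp * plant_sp)
  = 10000 / (0.75 * 0.3)
  = 10000 / 0.2250
  = 44444.44 plants/ha


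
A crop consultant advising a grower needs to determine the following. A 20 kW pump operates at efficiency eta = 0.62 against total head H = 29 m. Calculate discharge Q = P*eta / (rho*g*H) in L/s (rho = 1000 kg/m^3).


Q = (P * 1000 * eta) / (rho * g * H)
  = (20 * 1000 * 0.62) / (1000 * 9.81 * 29)
  = 12400 / 284490
  = 0.04359 m^3/s = 43.59 L/s


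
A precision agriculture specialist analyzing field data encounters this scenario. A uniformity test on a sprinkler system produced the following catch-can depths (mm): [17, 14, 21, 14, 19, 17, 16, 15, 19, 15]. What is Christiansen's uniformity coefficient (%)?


xbar = 167 / 10 = 16.700
sum|xi - xbar| = 19
CU = 100 * (1 - 19 / (10 * 16.700))
   = 100 * (1 - 0.1138)
   = 88.62%


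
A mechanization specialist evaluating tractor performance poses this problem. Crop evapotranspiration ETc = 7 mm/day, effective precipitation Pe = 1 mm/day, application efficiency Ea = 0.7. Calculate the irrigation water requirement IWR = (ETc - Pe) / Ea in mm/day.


IWR = (ETc - Pe) / Ea
    = (7 - 1) / 0.7
    = 6 / 0.7
    = 8.57 mm/day


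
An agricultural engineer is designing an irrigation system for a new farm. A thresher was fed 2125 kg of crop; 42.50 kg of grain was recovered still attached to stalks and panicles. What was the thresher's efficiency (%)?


eta = (total - unthreshed) / total * 100
    = (2125 - 42.50) / 2125 * 100
    = 2082.50 / 2125 * 100
    = 98%


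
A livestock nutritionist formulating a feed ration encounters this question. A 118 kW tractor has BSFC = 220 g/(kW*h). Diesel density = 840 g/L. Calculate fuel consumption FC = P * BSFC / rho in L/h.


FC = P * BSFC / rho_fuel
   = 118 * 220 / 840
   = 25960 / 840
   = 30.90 L/h


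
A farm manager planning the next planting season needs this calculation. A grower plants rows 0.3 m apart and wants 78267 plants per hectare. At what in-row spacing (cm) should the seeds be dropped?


spacing = 10000 / (row_sp * density)
        = 10000 / (0.3 * 78267)
        = 10000 / 23480.10
        = 0.42589 m = 42.59 cm


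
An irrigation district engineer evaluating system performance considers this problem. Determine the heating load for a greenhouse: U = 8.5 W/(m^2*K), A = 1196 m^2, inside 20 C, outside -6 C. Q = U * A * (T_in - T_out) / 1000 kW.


dT = 20 - (-6) = 26 K
Q = U * A * dT
  = 8.5 * 1196 * 26
  = 264316 W = 264.32 kW


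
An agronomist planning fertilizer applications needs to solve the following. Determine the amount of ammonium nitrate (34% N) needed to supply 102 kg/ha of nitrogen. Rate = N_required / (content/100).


Rate = N_required / (N_content / 100)
     = 102 / (34 / 100)
     = 102 / 0.34
     = 300 kg/ha


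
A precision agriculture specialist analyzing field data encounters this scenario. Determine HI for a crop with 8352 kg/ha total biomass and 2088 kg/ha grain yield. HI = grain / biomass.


HI = grain_yield / biomass
   = 2088 / 8352
   = 0.25


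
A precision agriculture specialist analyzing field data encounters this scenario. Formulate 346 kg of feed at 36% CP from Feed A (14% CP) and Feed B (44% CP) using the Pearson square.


parts_A = CP_b - target = 44 - 36 = 8
parts_B = target - CP_a = 36 - 14 = 22
total_parts = 8 + 22 = 30
Feed A = 346 * 8 / 30 = 92.27 kg
Feed B = 346 * 22 / 30 = 253.73 kg

92.27 kg


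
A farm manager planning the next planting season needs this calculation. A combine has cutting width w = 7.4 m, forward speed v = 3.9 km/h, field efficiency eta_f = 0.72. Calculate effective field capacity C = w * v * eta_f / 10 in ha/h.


C = w * v * eta_f / 10
  = 7.4 * 3.9 * 0.72 / 10
  = 20.78 / 10
  = 2.08 ha/h


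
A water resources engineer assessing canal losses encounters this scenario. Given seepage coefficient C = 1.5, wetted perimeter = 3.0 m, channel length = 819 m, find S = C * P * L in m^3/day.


S = C * P * L
  = 1.5 * 3.0 * 819
  = 3685.50 m^3/day
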